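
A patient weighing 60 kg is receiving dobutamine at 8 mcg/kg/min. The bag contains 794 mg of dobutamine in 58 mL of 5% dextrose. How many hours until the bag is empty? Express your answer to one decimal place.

27.6 hours

Dose = 8 mcg/kg/min × 60 kg = 480 mcg/min
480 mcg/min × 60 min/hr = 28800 mcg/hr
Concentration = 794 mg ÷ 58 mL = 13.68966 mg/mL = 13689.66 mcg/mL
Rate = 28800 mcg/hr ÷ 13689.66 mcg/mL = 2.103778 mL/hr
Duration = 58 mL ÷ 2.103778 mL/hr = 27.56944 hr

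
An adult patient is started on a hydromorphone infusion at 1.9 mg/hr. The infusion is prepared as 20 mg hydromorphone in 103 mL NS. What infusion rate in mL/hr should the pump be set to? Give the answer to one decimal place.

9.8 mL/hr

Concentration = 20 mg ÷ 103 mL = 0.1941748 mg/mL
Rate = 1.9 mg/hr ÷ 0.1941748 mg/mL = 9.785 mL/hr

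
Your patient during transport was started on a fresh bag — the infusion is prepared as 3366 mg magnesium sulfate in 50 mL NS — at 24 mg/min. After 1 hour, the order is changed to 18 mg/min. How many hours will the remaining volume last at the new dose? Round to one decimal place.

1.8 hours

Initial rate:
24 mg/min × 60 min/hr = 1440 mg/hr
Concentration = 3366 mg ÷ 50 mL = 67.32 mg/mL
Rate = 1440 mg/hr ÷ 67.32 mg/mL = 21.39037 mL/hr
Volume infused so far = 21.39037 mL/hr × 1 hr = 21.39037 mL
Volume remaining = 50 − 21.39037 = 28.60963 mL
New rate:
18 mg/min × 60 min/hr = 1080 mg/hr
Rate = 1080 mg/hr ÷ 67.32 mg/mL = 16.04278 mL/hr
Time remaining = 28.60963 mL ÷ 16.04278 mL/hr = 1.783333 hr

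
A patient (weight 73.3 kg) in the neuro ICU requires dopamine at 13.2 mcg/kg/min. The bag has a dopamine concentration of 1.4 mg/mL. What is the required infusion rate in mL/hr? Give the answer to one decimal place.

Dose = 13.2 mcg/kg/min × 73.3 kg = 967.56 mcg/min
967.56 mcg/min × 60 min/hr = 58053.6 mcg/hr
Concentration = 1.4 mg/mL = 1400 mcg/mL
Rate = 58053.6 mcg/hr ÷ 1400 mcg/mL = 41.46686 mL/hr

41.5 mL/hr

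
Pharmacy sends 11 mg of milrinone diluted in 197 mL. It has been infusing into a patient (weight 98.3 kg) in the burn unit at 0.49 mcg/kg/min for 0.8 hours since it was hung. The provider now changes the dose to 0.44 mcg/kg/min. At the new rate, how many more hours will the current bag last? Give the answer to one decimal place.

3.3 hours

Initial rate:
Dose = 0.49 mcg/kg/min × 98.3 kg = 48.167 mcg/min
48.167 mcg/min × 60 min/hr = 2890.02 mcg/hr
Concentration = 11 mg ÷ 197 mL = 0.05583756 mg/mL = 55.83756 mcg/mL
Rate = 2890.02 mcg/hr ÷ 55.83756 mcg/mL = 51.75763 mL/hr
Volume infused so far = 51.75763 mL/hr × 0.8 hr = 41.4061 mL
Volume remaining = 197 − 41.4061 = 155.5939 mL
New rate:
Dose = 0.44 mcg/kg/min × 98.3 kg = 43.252 mcg/min
43.252 mcg/min × 60 min/hr = 2595.12 mcg/hr
Rate = 2595.12 mcg/hr ÷ 55.83756 mcg/mL = 46.47624 mL/hr
Time remaining = 155.5939 mL ÷ 46.47624 mL/hr = 3.347816 hr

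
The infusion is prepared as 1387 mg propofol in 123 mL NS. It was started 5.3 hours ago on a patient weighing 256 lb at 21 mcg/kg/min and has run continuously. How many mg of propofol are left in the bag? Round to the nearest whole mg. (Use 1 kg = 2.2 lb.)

610 mg

Weight = 256 lb ÷ 2.2 lb/kg = 116.3636 kg
Dose = 21 mcg/kg/min × 116.3636 kg = 2443.636 mcg/min
2443.636 mcg/min × 60 min/hr = 146618.2 mcg/hr
Concentration = 1387 mg ÷ 123 mL = 11.27642 mg/mL = 11276.42 mcg/mL
Rate = 146618.2 mcg/hr ÷ 11276.42 mcg/mL = 13.00219 mL/hr
Volume infused = 13.00219 mL/hr × 5.3 hr = 68.9116 mL
Volume remaining = 123 − 68.9116 = 54.0884 mL
Drug remaining = 54.0884 mL × 11276.42 mcg/mL = 609923.6 mcg = 609.9236 mg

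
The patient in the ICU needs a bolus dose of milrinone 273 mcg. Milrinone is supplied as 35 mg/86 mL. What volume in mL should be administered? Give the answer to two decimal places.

0.67 mL

Concentration = 35 mg ÷ 86 mL = 0.4069767 mg/mL = 406.9767 mcg/mL
Volume = 273 mcg ÷ 406.9767 mcg/mL = 0.6708 mL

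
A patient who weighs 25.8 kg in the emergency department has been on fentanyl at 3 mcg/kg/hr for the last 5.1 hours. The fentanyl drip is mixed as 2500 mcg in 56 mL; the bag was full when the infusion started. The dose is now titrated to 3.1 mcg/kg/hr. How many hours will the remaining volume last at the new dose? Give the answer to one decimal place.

Initial rate:
Dose = 3 mcg/kg/hr × 25.8 kg = 77.4 mcg/hr
Concentration = 2500 mcg ÷ 56 mL = 44.64286 mcg/mL
Rate = 77.4 mcg/hr ÷ 44.64286 mcg/mL = 1.73376 mL/hr
Volume infused so far = 1.73376 mL/hr × 5.1 hr = 8.842176 mL
Volume remaining = 56 − 8.842176 = 47.15782 mL
New rate:
Dose = 3.1 mcg/kg/hr × 25.8 kg = 79.98 mcg/hr
Rate = 79.98 mcg/hr ÷ 44.64286 mcg/mL = 1.791552 mL/hr
Time remaining = 47.15782 mL ÷ 1.791552 mL/hr = 26.32233 hr

26.3 hours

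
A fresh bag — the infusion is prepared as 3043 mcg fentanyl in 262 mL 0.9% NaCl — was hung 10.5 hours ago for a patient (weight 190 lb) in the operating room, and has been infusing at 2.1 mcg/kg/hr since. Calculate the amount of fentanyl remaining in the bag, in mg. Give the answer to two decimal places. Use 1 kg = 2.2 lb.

Weight = 190 lb ÷ 2.2 lb/kg = 86.36364 kg
Dose = 2.1 mcg/kg/hr × 86.36364 kg = 181.3636 mcg/hr
Concentration = 3043 mcg ÷ 262 mL = 11.6145 mcg/mL
Rate = 181.3636 mcg/hr ÷ 11.6145 mcg/mL = 15.61527 mL/hr
Volume infused = 15.61527 mL/hr × 10.5 hr = 163.9604 mL
Volume remaining = 262 − 163.9604 = 98.03964 mL
Drug remaining = 98.03964 mL × 11.6145 mcg/mL = 1138.682 mcg = 1.138682 mg

1.14 mg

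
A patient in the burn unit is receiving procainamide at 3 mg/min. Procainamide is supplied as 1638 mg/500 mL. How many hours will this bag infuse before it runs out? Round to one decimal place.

3 mg/min × 60 min/hr = 180 mg/hr
Concentration = 1638 mg ÷ 500 mL = 3.276 mg/mL
Rate = 180 mg/hr ÷ 3.276 mg/mL = 54.94505 mL/hr
Duration = 500 mL ÷ 54.94505 mL/hr = 9.1 hr

9.1 hours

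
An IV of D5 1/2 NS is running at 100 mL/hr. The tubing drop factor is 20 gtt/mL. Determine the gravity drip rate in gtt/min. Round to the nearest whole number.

100 mL/hr ÷ 60 min/hr = 1.666667 mL/min
1.666667 mL/min × 20 gtt/mL = 33.33333 gtt/min

33 gtt/min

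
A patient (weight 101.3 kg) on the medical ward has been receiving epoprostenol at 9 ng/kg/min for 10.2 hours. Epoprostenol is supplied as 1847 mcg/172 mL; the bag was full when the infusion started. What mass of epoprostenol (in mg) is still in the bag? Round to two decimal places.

Dose = 9 ng/kg/min × 101.3 kg = 911.7 ng/min
911.7 ng/min × 60 min/hr = 54702 ng/hr
Concentration = 1847 mcg ÷ 172 mL = 10.73837 mcg/mL = 10738.37 ng/mL
Rate = 54702 ng/hr ÷ 10738.37 ng/mL = 5.094068 mL/hr
Volume infused = 5.094068 mL/hr × 10.2 hr = 51.9595 mL
Volume remaining = 172 − 51.9595 = 120.0405 mL
Drug remaining = 120.0405 mL × 10738.37 ng/mL = 1289040 ng = 1.28904 mg

1.29 mg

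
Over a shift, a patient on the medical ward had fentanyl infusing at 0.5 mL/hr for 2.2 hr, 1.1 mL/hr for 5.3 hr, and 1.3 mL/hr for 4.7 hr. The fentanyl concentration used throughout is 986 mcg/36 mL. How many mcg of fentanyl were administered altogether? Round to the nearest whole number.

357 mcg

Concentration = 986 mcg ÷ 36 mL = 27.38889 mcg/mL
Stage 1: 0.5 mL/hr × 2.2 hr = 1.1 mL → 1.1 mL × 27.38889 mcg/mL = 30.12778 mcg
Stage 2: 1.1 mL/hr × 5.3 hr = 5.83 mL → 5.83 mL × 27.38889 mcg/mL = 159.6772 mcg
Stage 3: 1.3 mL/hr × 4.7 hr = 6.11 mL → 6.11 mL × 27.38889 mcg/mL = 167.3461 mcg
Total = 30.12778 + 159.6772 + 167.3461 = 357.1511 mcg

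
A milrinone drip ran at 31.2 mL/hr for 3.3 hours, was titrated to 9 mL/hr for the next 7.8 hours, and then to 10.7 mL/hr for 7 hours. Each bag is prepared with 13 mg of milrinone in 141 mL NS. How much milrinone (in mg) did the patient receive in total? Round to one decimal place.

Concentration = 13 mg ÷ 141 mL = 0.09219858 mg/mL
Stage 1: 31.2 mL/hr × 3.3 hr = 102.96 mL → 102.96 mL × 0.09219858 mg/mL = 9.492766 mg
Stage 2: 9 mL/hr × 7.8 hr = 70.2 mL → 70.2 mL × 0.09219858 mg/mL = 6.47234 mg
Stage 3: 10.7 mL/hr × 7 hr = 74.9 mL → 74.9 mL × 0.09219858 mg/mL = 6.905674 mg
Total = 9.492766 + 6.47234 + 6.905674 = 22.87078 mg

22.9 mg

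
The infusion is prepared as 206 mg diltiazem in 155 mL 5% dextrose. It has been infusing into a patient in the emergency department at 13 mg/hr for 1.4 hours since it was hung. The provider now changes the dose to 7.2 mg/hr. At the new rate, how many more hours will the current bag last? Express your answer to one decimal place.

26.1 hours

Initial rate:
Concentration = 206 mg ÷ 155 mL = 1.329032 mg/mL
Rate = 13 mg/hr ÷ 1.329032 mg/mL = 9.781553 mL/hr
Volume infused so far = 9.781553 mL/hr × 1.4 hr = 13.69417 mL
Volume remaining = 155 − 13.69417 = 141.3058 mL
New rate:
Rate = 7.2 mg/hr ÷ 1.329032 mg/mL = 5.417476 mL/hr
Time remaining = 141.3058 mL ÷ 5.417476 mL/hr = 26.08333 hr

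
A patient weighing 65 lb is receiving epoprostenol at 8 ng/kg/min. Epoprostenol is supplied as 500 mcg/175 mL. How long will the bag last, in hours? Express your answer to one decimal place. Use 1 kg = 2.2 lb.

35.3 hours

Weight = 65 lb ÷ 2.2 lb/kg = 29.54545 kg
Dose = 8 ng/kg/min × 29.54545 kg = 236.3636 ng/min
236.3636 ng/min × 60 min/hr = 14181.82 ng/hr
Concentration = 500 mcg ÷ 175 mL = 2.857143 mcg/mL = 2857.143 ng/mL
Rate = 14181.82 ng/hr ÷ 2857.143 ng/mL = 4.963636 mL/hr
Duration = 175 mL ÷ 4.963636 mL/hr = 35.25641 hr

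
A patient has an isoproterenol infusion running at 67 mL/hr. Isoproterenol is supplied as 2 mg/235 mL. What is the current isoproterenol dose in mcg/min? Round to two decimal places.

9.50 mcg/min

Concentration = 2 mg ÷ 235 mL = 0.008510638 mg/mL = 8.510638 mcg/mL
Drug rate = 67 mL/hr × 8.510638 mcg/mL = 570.2128 mcg/hr
570.2128 mcg/hr ÷ 60 min/hr = 9.503546 mcg/min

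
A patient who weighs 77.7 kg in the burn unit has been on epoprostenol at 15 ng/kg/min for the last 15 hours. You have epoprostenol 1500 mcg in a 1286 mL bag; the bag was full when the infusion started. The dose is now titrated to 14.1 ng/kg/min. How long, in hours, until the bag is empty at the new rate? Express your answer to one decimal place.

Initial rate:
Dose = 15 ng/kg/min × 77.7 kg = 1165.5 ng/min
1165.5 ng/min × 60 min/hr = 69930 ng/hr
Concentration = 1500 mcg ÷ 1286 mL = 1.166407 mcg/mL = 1166.407 ng/mL
Rate = 69930 ng/hr ÷ 1166.407 ng/mL = 59.95332 mL/hr
Volume infused so far = 59.95332 mL/hr × 15 hr = 899.2998 mL
Volume remaining = 1286 − 899.2998 = 386.7002 mL
New rate:
Dose = 14.1 ng/kg/min × 77.7 kg = 1095.57 ng/min
1095.57 ng/min × 60 min/hr = 65734.2 ng/hr
Rate = 65734.2 ng/hr ÷ 1166.407 ng/mL = 56.35612 mL/hr
Time remaining = 386.7002 mL ÷ 56.35612 mL/hr = 6.861725 hr

6.9 hours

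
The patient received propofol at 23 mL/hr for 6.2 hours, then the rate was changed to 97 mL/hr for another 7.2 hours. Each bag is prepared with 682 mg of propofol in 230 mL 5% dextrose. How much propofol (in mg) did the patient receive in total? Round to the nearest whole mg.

2494 mg

Concentration = 682 mg ÷ 230 mL = 2.965217 mg/mL
Stage 1: 23 mL/hr × 6.2 hr = 142.6 mL → 142.6 mL × 2.965217 mg/mL = 422.84 mg
Stage 2: 97 mL/hr × 7.2 hr = 698.4 mL → 698.4 mL × 2.965217 mg/mL = 2070.908 mg
Total = 422.84 + 2070.908 = 2493.748 mg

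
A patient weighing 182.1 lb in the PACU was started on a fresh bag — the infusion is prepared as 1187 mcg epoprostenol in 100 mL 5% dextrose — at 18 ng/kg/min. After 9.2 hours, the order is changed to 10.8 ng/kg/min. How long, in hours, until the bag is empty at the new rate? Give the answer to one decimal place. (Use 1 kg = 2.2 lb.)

Initial rate:
Weight = 182.1 lb ÷ 2.2 lb/kg = 82.77273 kg
Dose = 18 ng/kg/min × 82.77273 kg = 1489.909 ng/min
1489.909 ng/min × 60 min/hr = 89394.55 ng/hr
Concentration = 1187 mcg ÷ 100 mL = 11.87 mcg/mL = 11870 ng/mL
Rate = 89394.55 ng/hr ÷ 11870 ng/mL = 7.531133 mL/hr
Volume infused so far = 7.531133 mL/hr × 9.2 hr = 69.28642 mL
Volume remaining = 100 − 69.28642 = 30.71358 mL
New rate:
Dose = 10.8 ng/kg/min × 82.77273 kg = 893.9455 ng/min
893.9455 ng/min × 60 min/hr = 53636.73 ng/hr
Rate = 53636.73 ng/hr ÷ 11870 ng/mL = 4.51868 mL/hr
Time remaining = 30.71358 mL ÷ 4.51868 mL/hr = 6.797025 hr

6.8 hours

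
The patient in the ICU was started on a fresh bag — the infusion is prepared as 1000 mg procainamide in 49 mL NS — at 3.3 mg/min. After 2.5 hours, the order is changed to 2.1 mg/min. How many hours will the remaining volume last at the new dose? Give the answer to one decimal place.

Initial rate:
3.3 mg/min × 60 min/hr = 198 mg/hr
Concentration = 1000 mg ÷ 49 mL = 20.40816 mg/mL
Rate = 198 mg/hr ÷ 20.40816 mg/mL = 9.702 mL/hr
Volume infused so far = 9.702 mL/hr × 2.5 hr = 24.255 mL
Volume remaining = 49 − 24.255 = 24.745 mL
New rate:
2.1 mg/min × 60 min/hr = 126 mg/hr
Rate = 126 mg/hr ÷ 20.40816 mg/mL = 6.174 mL/hr
Time remaining = 24.745 mL ÷ 6.174 mL/hr = 4.007937 hr

4.0 hours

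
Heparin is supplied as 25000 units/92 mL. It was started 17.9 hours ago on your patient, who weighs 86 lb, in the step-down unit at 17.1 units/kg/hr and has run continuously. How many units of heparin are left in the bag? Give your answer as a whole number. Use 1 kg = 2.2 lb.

Weight = 86 lb ÷ 2.2 lb/kg = 39.09091 kg
Dose = 17.1 units/kg/hr × 39.09091 kg = 668.4545 units/hr
Concentration = 25000 units ÷ 92 mL = 271.7391 units/mL
Rate = 668.4545 units/hr ÷ 271.7391 units/mL = 2.459913 mL/hr
Volume infused = 2.459913 mL/hr × 17.9 hr = 44.03244 mL
Volume remaining = 92 − 44.03244 = 47.96756 mL
Drug remaining = 47.96756 mL × 271.7391 units/mL = 13034.66 units

13035 units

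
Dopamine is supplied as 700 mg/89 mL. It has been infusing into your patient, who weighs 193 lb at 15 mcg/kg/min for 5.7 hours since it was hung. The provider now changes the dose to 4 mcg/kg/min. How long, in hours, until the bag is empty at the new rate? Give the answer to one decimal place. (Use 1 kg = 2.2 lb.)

Initial rate:
Weight = 193 lb ÷ 2.2 lb/kg = 87.72727 kg
Dose = 15 mcg/kg/min × 87.72727 kg = 1315.909 mcg/min
1315.909 mcg/min × 60 min/hr = 78954.55 mcg/hr
Concentration = 700 mg ÷ 89 mL = 7.865169 mg/mL = 7865.169 mcg/mL
Rate = 78954.55 mcg/hr ÷ 7865.169 mcg/mL = 10.03851 mL/hr
Volume infused so far = 10.03851 mL/hr × 5.7 hr = 57.21949 mL
Volume remaining = 89 − 57.21949 = 31.78051 mL
New rate:
Dose = 4 mcg/kg/min × 87.72727 kg = 350.9091 mcg/min
350.9091 mcg/min × 60 min/hr = 21054.55 mcg/hr
Rate = 21054.55 mcg/hr ÷ 7865.169 mcg/mL = 2.676935 mL/hr
Time remaining = 31.78051 mL ÷ 2.676935 mL/hr = 11.87198 hr

11.9 hours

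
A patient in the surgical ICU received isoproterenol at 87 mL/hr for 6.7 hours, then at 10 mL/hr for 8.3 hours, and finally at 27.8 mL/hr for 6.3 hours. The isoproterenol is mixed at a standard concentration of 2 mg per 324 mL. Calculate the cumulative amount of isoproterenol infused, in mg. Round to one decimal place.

Concentration = 2 mg ÷ 324 mL = 0.00617284 mg/mL
Stage 1: 87 mL/hr × 6.7 hr = 582.9 mL → 582.9 mL × 0.00617284 mg/mL = 3.598148 mg
Stage 2: 10 mL/hr × 8.3 hr = 83 mL → 83 mL × 0.00617284 mg/mL = 0.5123457 mg
Stage 3: 27.8 mL/hr × 6.3 hr = 175.14 mL → 175.14 mL × 0.00617284 mg/mL = 1.081111 mg
Total = 3.598148 + 0.5123457 + 1.081111 = 5.191605 mg

5.2 mg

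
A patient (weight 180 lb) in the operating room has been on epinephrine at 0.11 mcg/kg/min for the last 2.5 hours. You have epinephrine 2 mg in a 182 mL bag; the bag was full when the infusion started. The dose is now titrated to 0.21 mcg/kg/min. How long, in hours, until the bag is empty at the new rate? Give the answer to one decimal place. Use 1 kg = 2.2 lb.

0.6 hours

Initial rate:
Weight = 180 lb ÷ 2.2 lb/kg = 81.81818 kg
Dose = 0.11 mcg/kg/min × 81.81818 kg = 9 mcg/min
9 mcg/min × 60 min/hr = 540 mcg/hr
Concentration = 2 mg ÷ 182 mL = 0.01098901 mg/mL = 10.98901 mcg/mL
Rate = 540 mcg/hr ÷ 10.98901 mcg/mL = 49.14 mL/hr
Volume infused so far = 49.14 mL/hr × 2.5 hr = 122.85 mL
Volume remaining = 182 − 122.85 = 59.15 mL
New rate:
Dose = 0.21 mcg/kg/min × 81.81818 kg = 17.18182 mcg/min
17.18182 mcg/min × 60 min/hr = 1030.909 mcg/hr
Rate = 1030.909 mcg/hr ÷ 10.98901 mcg/mL = 93.81273 mL/hr
Time remaining = 59.15 mL ÷ 93.81273 mL/hr = 0.6305115 hr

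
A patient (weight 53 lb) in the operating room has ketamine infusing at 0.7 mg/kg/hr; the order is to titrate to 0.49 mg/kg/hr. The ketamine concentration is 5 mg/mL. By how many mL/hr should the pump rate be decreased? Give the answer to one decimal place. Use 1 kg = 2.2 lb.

At the current dose:
Weight = 53 lb ÷ 2.2 lb/kg = 24.09091 kg
Dose = 0.7 mg/kg/hr × 24.09091 kg = 16.86364 mg/hr
Rate = 16.86364 mg/hr ÷ 5 mg/mL = 3.372727 mL/hr
At the new dose:
Dose = 0.49 mg/kg/hr × 24.09091 kg = 11.80455 mg/hr
Rate = 11.80455 mg/hr ÷ 5 mg/mL = 2.360909 mL/hr
Change = 2.360909 − 3.372727 = -1.011818 mL/hr → 1.011818 mL/hr decrease

1.0 mL/hr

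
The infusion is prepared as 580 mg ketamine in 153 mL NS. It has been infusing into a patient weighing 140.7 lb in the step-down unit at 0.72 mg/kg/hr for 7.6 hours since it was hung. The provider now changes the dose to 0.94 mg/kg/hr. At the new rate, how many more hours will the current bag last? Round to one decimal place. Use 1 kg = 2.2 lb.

3.8 hours

Initial rate:
Weight = 140.7 lb ÷ 2.2 lb/kg = 63.95455 kg
Dose = 0.72 mg/kg/hr × 63.95455 kg = 46.04727 mg/hr
Concentration = 580 mg ÷ 153 mL = 3.79085 mg/mL
Rate = 46.04727 mg/hr ÷ 3.79085 mg/mL = 12.14695 mL/hr
Volume infused so far = 12.14695 mL/hr × 7.6 hr = 92.31684 mL
Volume remaining = 153 − 92.31684 = 60.68316 mL
New rate:
Dose = 0.94 mg/kg/hr × 63.95455 kg = 60.11727 mg/hr
Rate = 60.11727 mg/hr ÷ 3.79085 mg/mL = 15.85852 mL/hr
Time remaining = 60.68316 mL ÷ 15.85852 mL/hr = 3.826533 hr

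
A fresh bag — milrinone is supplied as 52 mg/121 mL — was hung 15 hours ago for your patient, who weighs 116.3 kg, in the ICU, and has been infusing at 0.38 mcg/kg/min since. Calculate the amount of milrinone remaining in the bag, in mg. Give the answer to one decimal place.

Dose = 0.38 mcg/kg/min × 116.3 kg = 44.194 mcg/min
44.194 mcg/min × 60 min/hr = 2651.64 mcg/hr
Concentration = 52 mg ÷ 121 mL = 0.4297521 mg/mL = 429.7521 mcg/mL
Rate = 2651.64 mcg/hr ÷ 429.7521 mcg/mL = 6.170162 mL/hr
Volume infused = 6.170162 mL/hr × 15 hr = 92.55243 mL
Volume remaining = 121 − 92.55243 = 28.44757 mL
Drug remaining = 28.44757 mL × 429.7521 mcg/mL = 12225.4 mcg = 12.2254 mg

12.2 mg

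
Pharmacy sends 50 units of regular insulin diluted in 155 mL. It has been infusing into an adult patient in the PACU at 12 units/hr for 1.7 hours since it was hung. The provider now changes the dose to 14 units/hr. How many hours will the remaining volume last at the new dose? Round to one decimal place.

2.1 hours

Initial rate:
Concentration = 50 units ÷ 155 mL = 0.3225806 units/mL
Rate = 12 units/hr ÷ 0.3225806 units/mL = 37.2 mL/hr
Volume infused so far = 37.2 mL/hr × 1.7 hr = 63.24 mL
Volume remaining = 155 − 63.24 = 91.76 mL
New rate:
Rate = 14 units/hr ÷ 0.3225806 units/mL = 43.4 mL/hr
Time remaining = 91.76 mL ÷ 43.4 mL/hr = 2.114286 hr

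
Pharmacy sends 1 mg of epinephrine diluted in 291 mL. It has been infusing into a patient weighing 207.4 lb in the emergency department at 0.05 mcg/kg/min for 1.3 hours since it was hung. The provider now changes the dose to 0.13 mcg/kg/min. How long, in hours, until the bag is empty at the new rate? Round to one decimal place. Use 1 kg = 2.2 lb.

0.9 hours

Initial rate:
Weight = 207.4 lb ÷ 2.2 lb/kg = 94.27273 kg
Dose = 0.05 mcg/kg/min × 94.27273 kg = 4.713636 mcg/min
4.713636 mcg/min × 60 min/hr = 282.8182 mcg/hr
Concentration = 1 mg ÷ 291 mL = 0.003436426 mg/mL = 3.436426 mcg/mL
Rate = 282.8182 mcg/hr ÷ 3.436426 mcg/mL = 82.30009 mL/hr
Volume infused so far = 82.30009 mL/hr × 1.3 hr = 106.9901 mL
Volume remaining = 291 − 106.9901 = 184.0099 mL
New rate:
Dose = 0.13 mcg/kg/min × 94.27273 kg = 12.25545 mcg/min
12.25545 mcg/min × 60 min/hr = 735.3273 mcg/hr
Rate = 735.3273 mcg/hr ÷ 3.436426 mcg/mL = 213.9802 mL/hr
Time remaining = 184.0099 mL ÷ 213.9802 mL/hr = 0.8599387 hr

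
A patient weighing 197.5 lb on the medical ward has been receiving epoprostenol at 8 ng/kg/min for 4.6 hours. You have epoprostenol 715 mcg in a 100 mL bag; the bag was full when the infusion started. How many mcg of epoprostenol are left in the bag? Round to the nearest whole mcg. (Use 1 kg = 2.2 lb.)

Weight = 197.5 lb ÷ 2.2 lb/kg = 89.77273 kg
Dose = 8 ng/kg/min × 89.77273 kg = 718.1818 ng/min
718.1818 ng/min × 60 min/hr = 43090.91 ng/hr
Concentration = 715 mcg ÷ 100 mL = 7.15 mcg/mL = 7150 ng/mL
Rate = 43090.91 ng/hr ÷ 7150 ng/mL = 6.026701 mL/hr
Volume infused = 6.026701 mL/hr × 4.6 hr = 27.72282 mL
Volume remaining = 100 − 27.72282 = 72.27718 mL
Drug remaining = 72.27718 mL × 7150 ng/mL = 516781.8 ng = 516.7818 mcg

517 mcg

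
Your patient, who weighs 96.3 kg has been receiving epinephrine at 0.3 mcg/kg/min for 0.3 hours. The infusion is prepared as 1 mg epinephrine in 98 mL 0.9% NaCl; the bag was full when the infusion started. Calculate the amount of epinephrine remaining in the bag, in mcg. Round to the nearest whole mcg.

Dose = 0.3 mcg/kg/min × 96.3 kg = 28.89 mcg/min
28.89 mcg/min × 60 min/hr = 1733.4 mcg/hr
Concentration = 1 mg ÷ 98 mL = 0.01020408 mg/mL = 10.20408 mcg/mL
Rate = 1733.4 mcg/hr ÷ 10.20408 mcg/mL = 169.8732 mL/hr
Volume infused = 169.8732 mL/hr × 0.3 hr = 50.96196 mL
Volume remaining = 98 − 50.96196 = 47.03804 mL
Drug remaining = 47.03804 mL × 10.20408 mcg/mL = 479.98 mcg

480 mcg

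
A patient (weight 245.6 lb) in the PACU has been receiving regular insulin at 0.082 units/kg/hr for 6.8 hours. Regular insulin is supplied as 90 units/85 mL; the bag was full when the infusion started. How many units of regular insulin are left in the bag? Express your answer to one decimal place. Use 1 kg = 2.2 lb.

Weight = 245.6 lb ÷ 2.2 lb/kg = 111.6364 kg
Dose = 0.082 units/kg/hr × 111.6364 kg = 9.154182 units/hr
Concentration = 90 units ÷ 85 mL = 1.058824 units/mL
Rate = 9.154182 units/hr ÷ 1.058824 units/mL = 8.645616 mL/hr
Volume infused = 8.645616 mL/hr × 6.8 hr = 58.79019 mL
Volume remaining = 85 − 58.79019 = 26.20981 mL
Drug remaining = 26.20981 mL × 1.058824 units/mL = 27.75156 units

27.8 units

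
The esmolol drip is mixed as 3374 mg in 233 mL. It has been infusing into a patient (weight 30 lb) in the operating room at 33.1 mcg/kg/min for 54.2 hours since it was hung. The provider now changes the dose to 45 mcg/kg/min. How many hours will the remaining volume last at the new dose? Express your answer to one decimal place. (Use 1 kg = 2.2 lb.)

Initial rate:
Weight = 30 lb ÷ 2.2 lb/kg = 13.63636 kg
Dose = 33.1 mcg/kg/min × 13.63636 kg = 451.3636 mcg/min
451.3636 mcg/min × 60 min/hr = 27081.82 mcg/hr
Concentration = 3374 mg ÷ 233 mL = 14.48069 mg/mL = 14480.69 mcg/mL
Rate = 27081.82 mcg/hr ÷ 14480.69 mcg/mL = 1.870203 mL/hr
Volume infused so far = 1.870203 mL/hr × 54.2 hr = 101.365 mL
Volume remaining = 233 − 101.365 = 131.635 mL
New rate:
Dose = 45 mcg/kg/min × 13.63636 kg = 613.6364 mcg/min
613.6364 mcg/min × 60 min/hr = 36818.18 mcg/hr
Rate = 36818.18 mcg/hr ÷ 14480.69 mcg/mL = 2.542572 mL/hr
Time remaining = 131.635 mL ÷ 2.542572 mL/hr = 51.7724 hr

51.8 hours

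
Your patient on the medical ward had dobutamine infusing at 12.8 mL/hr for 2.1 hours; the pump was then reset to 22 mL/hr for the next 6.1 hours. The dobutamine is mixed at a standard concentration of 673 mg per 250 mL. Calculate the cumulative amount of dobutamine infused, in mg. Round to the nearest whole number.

434 mg

Concentration = 673 mg ÷ 250 mL = 2.692 mg/mL
Stage 1: 12.8 mL/hr × 2.1 hr = 26.88 mL → 26.88 mL × 2.692 mg/mL = 72.36096 mg
Stage 2: 22 mL/hr × 6.1 hr = 134.2 mL → 134.2 mL × 2.692 mg/mL = 361.2664 mg
Total = 72.36096 + 361.2664 = 433.6274 mg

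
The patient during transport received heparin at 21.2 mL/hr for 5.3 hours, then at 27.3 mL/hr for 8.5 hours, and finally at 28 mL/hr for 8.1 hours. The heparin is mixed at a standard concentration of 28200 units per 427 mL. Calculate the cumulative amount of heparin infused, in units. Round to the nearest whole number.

Concentration = 28200 units ÷ 427 mL = 66.04215 units/mL
Stage 1: 21.2 mL/hr × 5.3 hr = 112.36 mL → 112.36 mL × 66.04215 units/mL = 7420.496 units
Stage 2: 27.3 mL/hr × 8.5 hr = 232.05 mL → 232.05 mL × 66.04215 units/mL = 15325.08 units
Stage 3: 28 mL/hr × 8.1 hr = 226.8 mL → 226.8 mL × 66.04215 units/mL = 14978.36 units
Total = 7420.496 + 15325.08 + 14978.36 = 37723.94 units

37724 units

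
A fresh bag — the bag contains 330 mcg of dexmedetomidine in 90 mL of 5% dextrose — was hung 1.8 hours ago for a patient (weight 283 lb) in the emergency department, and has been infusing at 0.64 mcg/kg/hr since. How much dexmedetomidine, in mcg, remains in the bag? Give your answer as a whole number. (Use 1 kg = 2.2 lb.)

Weight = 283 lb ÷ 2.2 lb/kg = 128.6364 kg
Dose = 0.64 mcg/kg/hr × 128.6364 kg = 82.32727 mcg/hr
Concentration = 330 mcg ÷ 90 mL = 3.666667 mcg/mL
Rate = 82.32727 mcg/hr ÷ 3.666667 mcg/mL = 22.45289 mL/hr
Volume infused = 22.45289 mL/hr × 1.8 hr = 40.41521 mL
Volume remaining = 90 − 40.41521 = 49.58479 mL
Drug remaining = 49.58479 mL × 3.666667 mcg/mL = 181.8109 mcg

182 mcg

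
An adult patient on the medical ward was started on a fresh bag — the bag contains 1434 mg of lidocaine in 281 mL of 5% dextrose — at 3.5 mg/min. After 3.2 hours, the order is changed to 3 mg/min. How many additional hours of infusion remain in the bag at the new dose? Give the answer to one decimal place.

Initial rate:
3.5 mg/min × 60 min/hr = 210 mg/hr
Concentration = 1434 mg ÷ 281 mL = 5.103203 mg/mL
Rate = 210 mg/hr ÷ 5.103203 mg/mL = 41.15063 mL/hr
Volume infused so far = 41.15063 mL/hr × 3.2 hr = 131.682 mL
Volume remaining = 281 − 131.682 = 149.318 mL
New rate:
3 mg/min × 60 min/hr = 180 mg/hr
Rate = 180 mg/hr ÷ 5.103203 mg/mL = 35.27197 mL/hr
Time remaining = 149.318 mL ÷ 35.27197 mL/hr = 4.233333 hr

4.2 hours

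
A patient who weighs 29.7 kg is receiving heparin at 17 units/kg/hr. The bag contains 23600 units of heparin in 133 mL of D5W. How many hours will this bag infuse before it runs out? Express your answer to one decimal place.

46.7 hours

Dose = 17 units/kg/hr × 29.7 kg = 504.9 units/hr
Concentration = 23600 units ÷ 133 mL = 177.4436 units/mL
Rate = 504.9 units/hr ÷ 177.4436 units/mL = 2.845411 mL/hr
Duration = 133 mL ÷ 2.845411 mL/hr = 46.74193 hr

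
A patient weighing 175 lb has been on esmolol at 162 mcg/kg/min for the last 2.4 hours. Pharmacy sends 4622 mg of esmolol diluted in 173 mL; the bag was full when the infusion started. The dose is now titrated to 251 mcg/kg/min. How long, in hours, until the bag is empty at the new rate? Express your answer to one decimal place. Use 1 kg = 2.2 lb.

Initial rate:
Weight = 175 lb ÷ 2.2 lb/kg = 79.54545 kg
Dose = 162 mcg/kg/min × 79.54545 kg = 12886.36 mcg/min
12886.36 mcg/min × 60 min/hr = 773181.8 mcg/hr
Concentration = 4622 mg ÷ 173 mL = 26.71676 mg/mL = 26716.76 mcg/mL
Rate = 773181.8 mcg/hr ÷ 26716.76 mcg/mL = 28.93995 mL/hr
Volume infused so far = 28.93995 mL/hr × 2.4 hr = 69.45588 mL
Volume remaining = 173 − 69.45588 = 103.5441 mL
New rate:
Dose = 251 mcg/kg/min × 79.54545 kg = 19965.91 mcg/min
19965.91 mcg/min × 60 min/hr = 1197955 mcg/hr
Rate = 1197955 mcg/hr ÷ 26716.76 mcg/mL = 44.83906 mL/hr
Time remaining = 103.5441 mL ÷ 44.83906 mL/hr = 2.309239 hr

2.3 hours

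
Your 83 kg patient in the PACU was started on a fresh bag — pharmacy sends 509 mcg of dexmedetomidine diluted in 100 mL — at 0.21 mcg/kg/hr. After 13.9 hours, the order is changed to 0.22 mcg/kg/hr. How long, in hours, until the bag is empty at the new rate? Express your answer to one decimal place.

Initial rate:
Dose = 0.21 mcg/kg/hr × 83 kg = 17.43 mcg/hr
Concentration = 509 mcg ÷ 100 mL = 5.09 mcg/mL
Rate = 17.43 mcg/hr ÷ 5.09 mcg/mL = 3.424361 mL/hr
Volume infused so far = 3.424361 mL/hr × 13.9 hr = 47.59862 mL
Volume remaining = 100 − 47.59862 = 52.40138 mL
New rate:
Dose = 0.22 mcg/kg/hr × 83 kg = 18.26 mcg/hr
Rate = 18.26 mcg/hr ÷ 5.09 mcg/mL = 3.587426 mL/hr
Time remaining = 52.40138 mL ÷ 3.587426 mL/hr = 14.60696 hr

14.6 hours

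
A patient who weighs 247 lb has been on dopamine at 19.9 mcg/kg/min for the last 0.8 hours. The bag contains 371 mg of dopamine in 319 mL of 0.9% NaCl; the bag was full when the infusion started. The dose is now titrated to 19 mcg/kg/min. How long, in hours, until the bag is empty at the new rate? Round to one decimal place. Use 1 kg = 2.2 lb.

Initial rate:
Weight = 247 lb ÷ 2.2 lb/kg = 112.2727 kg
Dose = 19.9 mcg/kg/min × 112.2727 kg = 2234.227 mcg/min
2234.227 mcg/min × 60 min/hr = 134053.6 mcg/hr
Concentration = 371 mg ÷ 319 mL = 1.163009 mg/mL = 1163.009 mcg/mL
Rate = 134053.6 mcg/hr ÷ 1163.009 mcg/mL = 115.2644 mL/hr
Volume infused so far = 115.2644 mL/hr × 0.8 hr = 92.21156 mL
Volume remaining = 319 − 92.21156 = 226.7884 mL
New rate:
Dose = 19 mcg/kg/min × 112.2727 kg = 2133.182 mcg/min
2133.182 mcg/min × 60 min/hr = 127990.9 mcg/hr
Rate = 127990.9 mcg/hr ÷ 1163.009 mcg/mL = 110.0515 mL/hr
Time remaining = 226.7884 mL ÷ 110.0515 mL/hr = 2.060749 hr

2.1 hours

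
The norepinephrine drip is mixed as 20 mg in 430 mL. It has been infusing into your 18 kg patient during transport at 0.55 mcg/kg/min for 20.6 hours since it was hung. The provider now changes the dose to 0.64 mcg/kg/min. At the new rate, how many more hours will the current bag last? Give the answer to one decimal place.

11.2 hours

Initial rate:
Dose = 0.55 mcg/kg/min × 18 kg = 9.9 mcg/min
9.9 mcg/min × 60 min/hr = 594 mcg/hr
Concentration = 20 mg ÷ 430 mL = 0.04651163 mg/mL = 46.51163 mcg/mL
Rate = 594 mcg/hr ÷ 46.51163 mcg/mL = 12.771 mL/hr
Volume infused so far = 12.771 mL/hr × 20.6 hr = 263.0826 mL
Volume remaining = 430 − 263.0826 = 166.9174 mL
New rate:
Dose = 0.64 mcg/kg/min × 18 kg = 11.52 mcg/min
11.52 mcg/min × 60 min/hr = 691.2 mcg/hr
Rate = 691.2 mcg/hr ÷ 46.51163 mcg/mL = 14.8608 mL/hr
Time remaining = 166.9174 mL ÷ 14.8608 mL/hr = 11.23206 hr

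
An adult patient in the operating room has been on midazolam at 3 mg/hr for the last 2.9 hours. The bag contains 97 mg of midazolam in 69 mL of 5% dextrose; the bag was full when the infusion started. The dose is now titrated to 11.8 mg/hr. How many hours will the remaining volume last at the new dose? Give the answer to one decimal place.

7.5 hours

Initial rate:
Concentration = 97 mg ÷ 69 mL = 1.405797 mg/mL
Rate = 3 mg/hr ÷ 1.405797 mg/mL = 2.134021 mL/hr
Volume infused so far = 2.134021 mL/hr × 2.9 hr = 6.18866 mL
Volume remaining = 69 − 6.18866 = 62.81134 mL
New rate:
Rate = 11.8 mg/hr ÷ 1.405797 mg/mL = 8.393814 mL/hr
Time remaining = 62.81134 mL ÷ 8.393814 mL/hr = 7.483051 hr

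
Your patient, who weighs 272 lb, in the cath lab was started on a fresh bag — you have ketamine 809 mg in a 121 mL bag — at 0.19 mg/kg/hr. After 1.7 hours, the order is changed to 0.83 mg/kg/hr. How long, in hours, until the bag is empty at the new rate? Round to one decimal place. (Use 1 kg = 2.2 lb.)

Initial rate:
Weight = 272 lb ÷ 2.2 lb/kg = 123.6364 kg
Dose = 0.19 mg/kg/hr × 123.6364 kg = 23.49091 mg/hr
Concentration = 809 mg ÷ 121 mL = 6.68595 mg/mL
Rate = 23.49091 mg/hr ÷ 6.68595 mg/mL = 3.513473 mL/hr
Volume infused so far = 3.513473 mL/hr × 1.7 hr = 5.972905 mL
Volume remaining = 121 − 5.972905 = 115.0271 mL
New rate:
Dose = 0.83 mg/kg/hr × 123.6364 kg = 102.6182 mg/hr
Rate = 102.6182 mg/hr ÷ 6.68595 mg/mL = 15.34833 mL/hr
Time remaining = 115.0271 mL ÷ 15.34833 mL/hr = 7.494437 hr

7.5 hours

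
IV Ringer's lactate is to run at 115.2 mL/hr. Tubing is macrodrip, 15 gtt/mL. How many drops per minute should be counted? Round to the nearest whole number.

29 gtt/min

115.2 mL/hr ÷ 60 min/hr = 1.92 mL/min
1.92 mL/min × 15 gtt/mL = 28.8 gtt/min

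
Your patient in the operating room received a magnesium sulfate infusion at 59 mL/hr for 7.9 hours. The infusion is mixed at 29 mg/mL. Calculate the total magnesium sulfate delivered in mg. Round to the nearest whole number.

13517 mg

Drug rate = 59 mL/hr × 29 mg/mL = 1711 mg/hr
Total = 1711 mg/hr × 7.9 hr = 13516.9 mg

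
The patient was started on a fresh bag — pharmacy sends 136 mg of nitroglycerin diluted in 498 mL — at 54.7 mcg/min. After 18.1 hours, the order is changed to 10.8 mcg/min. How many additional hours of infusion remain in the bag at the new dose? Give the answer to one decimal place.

Initial rate:
54.7 mcg/min × 60 min/hr = 3282 mcg/hr
Concentration = 136 mg ÷ 498 mL = 0.2730924 mg/mL = 273.0924 mcg/mL
Rate = 3282 mcg/hr ÷ 273.0924 mcg/mL = 12.01791 mL/hr
Volume infused so far = 12.01791 mL/hr × 18.1 hr = 217.5242 mL
Volume remaining = 498 − 217.5242 = 280.4758 mL
New rate:
10.8 mcg/min × 60 min/hr = 648 mcg/hr
Rate = 648 mcg/hr ÷ 273.0924 mcg/mL = 2.372824 mL/hr
Time remaining = 280.4758 mL ÷ 2.372824 mL/hr = 118.2034 hr

118.2 hours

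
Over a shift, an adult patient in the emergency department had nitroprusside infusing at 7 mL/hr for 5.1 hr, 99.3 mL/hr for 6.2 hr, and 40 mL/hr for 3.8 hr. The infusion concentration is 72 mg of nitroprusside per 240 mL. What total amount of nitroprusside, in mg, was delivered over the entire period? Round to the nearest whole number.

241 mg

Concentration = 72 mg ÷ 240 mL = 0.3 mg/mL
Stage 1: 7 mL/hr × 5.1 hr = 35.7 mL → 35.7 mL × 0.3 mg/mL = 10.71 mg
Stage 2: 99.3 mL/hr × 6.2 hr = 615.66 mL → 615.66 mL × 0.3 mg/mL = 184.698 mg
Stage 3: 40 mL/hr × 3.8 hr = 152 mL → 152 mL × 0.3 mg/mL = 45.6 mg
Total = 10.71 + 184.698 + 45.6 = 241.008 mg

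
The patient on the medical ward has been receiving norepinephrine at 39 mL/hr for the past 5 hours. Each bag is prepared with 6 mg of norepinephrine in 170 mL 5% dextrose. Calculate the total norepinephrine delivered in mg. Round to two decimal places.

Concentration = 6 mg ÷ 170 mL = 0.03529412 mg/mL = 35.29412 mcg/mL
Drug rate = 39 mL/hr × 35.29412 mcg/mL = 1376.471 mcg/hr
Total = 1376.471 mcg/hr × 5 hr = 6882.353 mcg = 6.882353 mg

6.88 mg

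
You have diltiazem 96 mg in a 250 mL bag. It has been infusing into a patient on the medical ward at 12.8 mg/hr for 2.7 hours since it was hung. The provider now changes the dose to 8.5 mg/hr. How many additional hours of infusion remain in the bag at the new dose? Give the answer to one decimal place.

Initial rate:
Concentration = 96 mg ÷ 250 mL = 0.384 mg/mL
Rate = 12.8 mg/hr ÷ 0.384 mg/mL = 33.33333 mL/hr
Volume infused so far = 33.33333 mL/hr × 2.7 hr = 90 mL
Volume remaining = 250 − 90 = 160 mL
New rate:
Rate = 8.5 mg/hr ÷ 0.384 mg/mL = 22.13542 mL/hr
Time remaining = 160 mL ÷ 22.13542 mL/hr = 7.228235 hr

7.2 hours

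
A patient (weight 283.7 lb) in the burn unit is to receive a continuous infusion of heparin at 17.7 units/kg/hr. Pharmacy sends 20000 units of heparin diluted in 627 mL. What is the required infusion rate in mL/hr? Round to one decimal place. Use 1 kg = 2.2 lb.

71.6 mL/hr

Weight = 283.7 lb ÷ 2.2 lb/kg = 128.9545 kg
Dose = 17.7 units/kg/hr × 128.9545 kg = 2282.495 units/hr
Concentration = 20000 units ÷ 627 mL = 31.89793 units/mL
Rate = 2282.495 units/hr ÷ 31.89793 units/mL = 71.55623 mL/hr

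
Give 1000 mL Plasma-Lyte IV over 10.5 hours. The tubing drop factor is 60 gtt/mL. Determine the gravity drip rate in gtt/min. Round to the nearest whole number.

1000 mL ÷ (10.5 hr × 60 = 630 min) = 1.587302 mL/min
1.587302 mL/min × 60 gtt/mL = 95.2381 gtt/min

95 gtt/min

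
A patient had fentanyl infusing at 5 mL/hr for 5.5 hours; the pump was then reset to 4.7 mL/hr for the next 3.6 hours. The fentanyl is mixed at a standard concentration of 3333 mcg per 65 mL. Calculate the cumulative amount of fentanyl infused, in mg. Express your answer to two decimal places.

2.28 mg

Concentration = 3333 mcg ÷ 65 mL = 51.27692 mcg/mL
Stage 1: 5 mL/hr × 5.5 hr = 27.5 mL → 27.5 mL × 51.27692 mcg/mL = 1410.115 mcg
Stage 2: 4.7 mL/hr × 3.6 hr = 16.92 mL → 16.92 mL × 51.27692 mcg/mL = 867.6055 mcg
Total = 1410.115 + 867.6055 = 2277.721 mcg = 2.277721 mg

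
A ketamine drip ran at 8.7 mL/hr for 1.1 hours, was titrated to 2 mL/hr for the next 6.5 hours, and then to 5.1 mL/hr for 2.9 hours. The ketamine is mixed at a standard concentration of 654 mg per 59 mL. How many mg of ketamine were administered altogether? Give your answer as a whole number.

Concentration = 654 mg ÷ 59 mL = 11.08475 mg/mL
Stage 1: 8.7 mL/hr × 1.1 hr = 9.57 mL → 9.57 mL × 11.08475 mg/mL = 106.081 mg
Stage 2: 2 mL/hr × 6.5 hr = 13 mL → 13 mL × 11.08475 mg/mL = 144.1017 mg
Stage 3: 5.1 mL/hr × 2.9 hr = 14.79 mL → 14.79 mL × 11.08475 mg/mL = 163.9434 mg
Total = 106.081 + 144.1017 + 163.9434 = 414.1261 mg

414 mg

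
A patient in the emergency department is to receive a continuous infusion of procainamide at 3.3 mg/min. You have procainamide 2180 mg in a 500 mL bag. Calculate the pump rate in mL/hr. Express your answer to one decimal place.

3.3 mg/min × 60 min/hr = 198 mg/hr
Concentration = 2180 mg ÷ 500 mL = 4.36 mg/mL
Rate = 198 mg/hr ÷ 4.36 mg/mL = 45.41284 mL/hr

45.4 mL/hr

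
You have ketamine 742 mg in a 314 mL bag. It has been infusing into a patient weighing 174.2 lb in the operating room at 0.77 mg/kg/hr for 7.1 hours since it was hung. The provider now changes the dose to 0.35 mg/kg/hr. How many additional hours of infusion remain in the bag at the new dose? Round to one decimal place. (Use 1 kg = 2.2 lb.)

Initial rate:
Weight = 174.2 lb ÷ 2.2 lb/kg = 79.18182 kg
Dose = 0.77 mg/kg/hr × 79.18182 kg = 60.97 mg/hr
Concentration = 742 mg ÷ 314 mL = 2.363057 mg/mL
Rate = 60.97 mg/hr ÷ 2.363057 mg/mL = 25.80132 mL/hr
Volume infused so far = 25.80132 mL/hr × 7.1 hr = 183.1894 mL
Volume remaining = 314 − 183.1894 = 130.8106 mL
New rate:
Dose = 0.35 mg/kg/hr × 79.18182 kg = 27.71364 mg/hr
Rate = 27.71364 mg/hr ÷ 2.363057 mg/mL = 11.72787 mL/hr
Time remaining = 130.8106 mL ÷ 11.72787 mL/hr = 11.15382 hr

11.2 hours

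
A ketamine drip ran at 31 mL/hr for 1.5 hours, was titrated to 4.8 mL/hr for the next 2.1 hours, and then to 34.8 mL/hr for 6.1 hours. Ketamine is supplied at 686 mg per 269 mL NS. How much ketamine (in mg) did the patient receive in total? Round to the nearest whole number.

Concentration = 686 mg ÷ 269 mL = 2.550186 mg/mL
Stage 1: 31 mL/hr × 1.5 hr = 46.5 mL → 46.5 mL × 2.550186 mg/mL = 118.5836 mg
Stage 2: 4.8 mL/hr × 2.1 hr = 10.08 mL → 10.08 mL × 2.550186 mg/mL = 25.70587 mg
Stage 3: 34.8 mL/hr × 6.1 hr = 212.28 mL → 212.28 mL × 2.550186 mg/mL = 541.3535 mg
Total = 118.5836 + 25.70587 + 541.3535 = 685.643 mg

686 mg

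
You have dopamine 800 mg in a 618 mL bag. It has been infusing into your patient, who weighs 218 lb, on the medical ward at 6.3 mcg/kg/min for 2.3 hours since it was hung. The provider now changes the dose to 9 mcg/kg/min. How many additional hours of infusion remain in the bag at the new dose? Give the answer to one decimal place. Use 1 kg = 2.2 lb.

13.3 hours

Initial rate:
Weight = 218 lb ÷ 2.2 lb/kg = 99.09091 kg
Dose = 6.3 mcg/kg/min × 99.09091 kg = 624.2727 mcg/min
624.2727 mcg/min × 60 min/hr = 37456.36 mcg/hr
Concentration = 800 mg ÷ 618 mL = 1.294498 mg/mL = 1294.498 mcg/mL
Rate = 37456.36 mcg/hr ÷ 1294.498 mcg/mL = 28.93504 mL/hr
Volume infused so far = 28.93504 mL/hr × 2.3 hr = 66.55059 mL
Volume remaining = 618 − 66.55059 = 551.4494 mL
New rate:
Dose = 9 mcg/kg/min × 99.09091 kg = 891.8182 mcg/min
891.8182 mcg/min × 60 min/hr = 53509.09 mcg/hr
Rate = 53509.09 mcg/hr ÷ 1294.498 mcg/mL = 41.33577 mL/hr
Time remaining = 551.4494 mL ÷ 41.33577 mL/hr = 13.34073 hr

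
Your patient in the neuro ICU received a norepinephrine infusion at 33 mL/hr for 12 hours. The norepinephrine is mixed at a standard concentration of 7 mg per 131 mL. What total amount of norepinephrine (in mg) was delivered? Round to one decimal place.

Concentration = 7 mg ÷ 131 mL = 0.05343511 mg/mL = 53.43511 mcg/mL
Drug rate = 33 mL/hr × 53.43511 mcg/mL = 1763.359 mcg/hr
Total = 1763.359 mcg/hr × 12 hr = 21160.31 mcg = 21.16031 mg

21.2 mg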